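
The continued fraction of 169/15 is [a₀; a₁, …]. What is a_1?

3

169 = 11·15 + 4   →  a_0 = 11
15 = 3·4 + 3   →  a_1 = 3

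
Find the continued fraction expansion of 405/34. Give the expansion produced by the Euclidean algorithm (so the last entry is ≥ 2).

[11; 1, 10, 3]

405 = 11×34 + 31
34 = 1×31 + 3
31 = 10×3 + 1
3 = 3×1 + 0  (stop)
So 405/34 = [11; 1, 10, 3].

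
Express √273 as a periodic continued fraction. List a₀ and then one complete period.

a₀ = ⌊√273⌋ = 16.
With m₀=0, d₀=1 and mₖ₊₁ = dₖaₖ − mₖ, dₖ₊₁ = (n − mₖ₊₁²)/dₖ, aₖ₊₁ = ⌊(a₀+mₖ₊₁)/dₖ₊₁⌋:
  k=1: m=16, d=17, a=1
  k=2: m=1, d=16, a=1
  k=3: m=15, d=3, a=10
  k=4: m=15, d=16, a=1
  k=5: m=1, d=17, a=1
  k=6: m=16, d=1, a=32
d=1 and a=2a₀=32 at k=6, so the next step gives (m, d) = (16, 17) again — its k=1 value — and the period has length 6.

[16; 1, 1, 10, 1, 1, 32]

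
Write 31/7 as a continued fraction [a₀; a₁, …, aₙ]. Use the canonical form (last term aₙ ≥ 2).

31 = 4*7 + 3
7 = 2*3 + 1
3 = 3*1 + 0  (stop)
So 31/7 = [4; 2, 3].

[4; 2, 3]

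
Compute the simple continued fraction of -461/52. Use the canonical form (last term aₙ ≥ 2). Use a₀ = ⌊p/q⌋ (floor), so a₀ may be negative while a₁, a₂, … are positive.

-461 = -9*52 + 7
52 = 7*7 + 3
7 = 2*3 + 1
3 = 3*1 + 0  (stop)
So -461/52 = [-9; 7, 2, 3].

[-9; 7, 2, 3]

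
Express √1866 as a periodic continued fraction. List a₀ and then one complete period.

[43; 5, 14, 5, 86]

a₀ = ⌊√1866⌋ = 43.
With m₀=0, d₀=1 and mₖ₊₁ = dₖaₖ − mₖ, dₖ₊₁ = (n − mₖ₊₁²)/dₖ, aₖ₊₁ = ⌊(a₀+mₖ₊₁)/dₖ₊₁⌋:
  k=1: m=43, d=17, a=5
  k=2: m=42, d=6, a=14
  k=3: m=42, d=17, a=5
  k=4: m=43, d=1, a=86
d=1 and a=2a₀=86 at k=4, so the next step gives (m, d) = (43, 17) again — its k=1 value — and the period has length 4.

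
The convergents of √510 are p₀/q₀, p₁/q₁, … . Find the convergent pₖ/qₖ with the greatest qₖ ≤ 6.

113/5

√510 = [22; 1, 1, 2, 1, 1, 44, …] (period length 6).
Convergents:
  p_0/q_0 = 22/1
  p_1/q_1 = 23/1
  p_2/q_2 = 45/2
  p_3/q_3 = 113/5
  p_4/q_4 = 158/7
q_3 = 5 ≤ 6 < 7 = q_4, so the answer is 113/5.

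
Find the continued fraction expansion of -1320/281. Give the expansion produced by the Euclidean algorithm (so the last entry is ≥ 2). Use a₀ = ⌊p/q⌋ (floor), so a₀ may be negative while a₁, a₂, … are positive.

[-5; 3, 3, 3, 1, 2, 2]

-1320 = -5×281 + 85
281 = 3×85 + 26
85 = 3×26 + 7
26 = 3×7 + 5
7 = 1×5 + 2
5 = 2×2 + 1
2 = 2×1 + 0  (stop)
So -1320/281 = [-5; 3, 3, 3, 1, 2, 2].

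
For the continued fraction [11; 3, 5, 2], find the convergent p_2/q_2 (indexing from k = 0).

181/16

Using pₖ = aₖpₖ₋₁ + pₖ₋₂, qₖ = aₖqₖ₋₁ + qₖ₋₂ (with p₋₁=1, p₋₂=0, q₋₁=0, q₋₂=1):
  k=0: a=11, p=11, q=1
  k=1: a=3, p=34, q=3
  k=2: a=5, p=181, q=16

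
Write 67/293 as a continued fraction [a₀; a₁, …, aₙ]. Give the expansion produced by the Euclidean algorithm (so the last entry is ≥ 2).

67 = 0*293 + 67
293 = 4*67 + 25
67 = 2*25 + 17
25 = 1*17 + 8
17 = 2*8 + 1
8 = 8*1 + 0  (stop)
So 67/293 = [0; 4, 2, 1, 2, 8].

[0; 4, 2, 1, 2, 8]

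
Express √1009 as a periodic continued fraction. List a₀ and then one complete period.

a₀ = ⌊√1009⌋ = 31.
With m₀=0, d₀=1 and mₖ₊₁ = dₖaₖ − mₖ, dₖ₊₁ = (n − mₖ₊₁²)/dₖ, aₖ₊₁ = ⌊(a₀+mₖ₊₁)/dₖ₊₁⌋:
  k=1: m=31, d=48, a=1
  k=2: m=17, d=15, a=3
  k=3: m=28, d=15, a=3
  k=4: m=17, d=48, a=1
  k=5: m=31, d=1, a=62
d=1 and a=2a₀=62 at k=5, so the next step gives (m, d) = (31, 48) again — its k=1 value — and the period has length 5.

[31; 1, 3, 3, 1, 62]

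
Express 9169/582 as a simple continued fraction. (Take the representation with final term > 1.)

[15; 1, 3, 14, 3, 3]

9169 = 15*582 + 439
582 = 1*439 + 143
439 = 3*143 + 10
143 = 14*10 + 3
10 = 3*3 + 1
3 = 3*1 + 0  (stop)
So 9169/582 = [15; 1, 3, 14, 3, 3].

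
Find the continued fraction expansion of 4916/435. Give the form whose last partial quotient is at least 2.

[11; 3, 3, 8, 2, 2]

4916 = 11×435 + 131
435 = 3×131 + 42
131 = 3×42 + 5
42 = 8×5 + 2
5 = 2×2 + 1
2 = 2×1 + 0  (stop)
So 4916/435 = [11; 3, 3, 8, 2, 2].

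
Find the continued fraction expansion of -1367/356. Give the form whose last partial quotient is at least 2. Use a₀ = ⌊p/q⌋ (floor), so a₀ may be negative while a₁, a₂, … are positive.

-1367 = -4·356 + 57
356 = 6·57 + 14
57 = 4·14 + 1
14 = 14·1 + 0  (stop)
So -1367/356 = [-4; 6, 4, 14].

[-4; 6, 4, 14]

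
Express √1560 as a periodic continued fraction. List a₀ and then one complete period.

a₀ = ⌊√1560⌋ = 39.
With m₀=0, d₀=1 and mₖ₊₁ = dₖaₖ − mₖ, dₖ₊₁ = (n − mₖ₊₁²)/dₖ, aₖ₊₁ = ⌊(a₀+mₖ₊₁)/dₖ₊₁⌋:
  k=1: m=39, d=39, a=2
  k=2: m=39, d=1, a=78
d=1 and a=2a₀=78 at k=2, so the next step gives (m, d) = (39, 39) again — its k=1 value — and the period has length 2.

[39; 2, 78]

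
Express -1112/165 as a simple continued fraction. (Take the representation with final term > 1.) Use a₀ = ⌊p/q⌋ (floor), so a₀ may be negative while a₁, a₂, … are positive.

-1112 = -7×165 + 43
165 = 3×43 + 36
43 = 1×36 + 7
36 = 5×7 + 1
7 = 7×1 + 0  (stop)
So -1112/165 = [-7; 3, 1, 5, 7].

[-7; 3, 1, 5, 7]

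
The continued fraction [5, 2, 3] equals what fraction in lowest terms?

Using pₖ = aₖpₖ₋₁ + pₖ₋₂ and qₖ = aₖqₖ₋₁ + qₖ₋₂:
  k=0: a=5, p=5, q=1
  k=1: a=2, p=11, q=2
  k=2: a=3, p=38, q=7

38/7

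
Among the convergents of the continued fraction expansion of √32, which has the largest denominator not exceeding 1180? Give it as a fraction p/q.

√32 = [5; 1, 1, 1, 10, …] (period length 4).
Convergents:
  p_0/q_0 = 5/1
  p_1/q_1 = 6/1
  p_2/q_2 = 11/2
  p_3/q_3 = 17/3
  p_4/q_4 = 181/32
  p_5/q_5 = 198/35
  p_6/q_6 = 379/67
  p_7/q_7 = 577/102
  p_8/q_8 = 6149/1087
  p_9/q_9 = 6726/1189
q_8 = 1087 ≤ 1180 < 1189 = q_9, so the answer is 6149/1087.

6149/1087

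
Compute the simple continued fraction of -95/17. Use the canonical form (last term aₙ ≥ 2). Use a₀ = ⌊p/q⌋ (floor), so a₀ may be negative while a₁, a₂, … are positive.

-95 = -6×17 + 7
17 = 2×7 + 3
7 = 2×3 + 1
3 = 3×1 + 0  (stop)
So -95/17 = [-6; 2, 2, 3].

[-6; 2, 2, 3]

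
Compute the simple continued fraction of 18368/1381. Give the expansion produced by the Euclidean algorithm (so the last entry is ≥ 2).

18368 = 13·1381 + 415
1381 = 3·415 + 136
415 = 3·136 + 7
136 = 19·7 + 3
7 = 2·3 + 1
3 = 3·1 + 0  (stop)
So 18368/1381 = [13; 3, 3, 19, 2, 3].

[13; 3, 3, 19, 2, 3]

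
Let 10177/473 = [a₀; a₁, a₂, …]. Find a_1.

10177 = 21·473 + 244   →  a_0 = 21
473 = 1·244 + 229   →  a_1 = 1

1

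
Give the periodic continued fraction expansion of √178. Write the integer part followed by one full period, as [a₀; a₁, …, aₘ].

[13; 2, 1, 12, 1, 2, 26]

a₀ = ⌊√178⌋ = 13.
With m₀=0, d₀=1 and mₖ₊₁ = dₖaₖ − mₖ, dₖ₊₁ = (n − mₖ₊₁²)/dₖ, aₖ₊₁ = ⌊(a₀+mₖ₊₁)/dₖ₊₁⌋:
  k=1: m=13, d=9, a=2
  k=2: m=5, d=17, a=1
  k=3: m=12, d=2, a=12
  k=4: m=12, d=17, a=1
  k=5: m=5, d=9, a=2
  k=6: m=13, d=1, a=26
d=1 and a=2a₀=26 at k=6, so the next step gives (m, d) = (13, 9) again — its k=1 value — and the period has length 6.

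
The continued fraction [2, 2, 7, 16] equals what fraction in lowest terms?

597/242

Using pₖ = aₖpₖ₋₁ + pₖ₋₂ and qₖ = aₖqₖ₋₁ + qₖ₋₂:
  k=0: a=2, p=2, q=1
  k=1: a=2, p=5, q=2
  k=2: a=7, p=37, q=15
  k=3: a=16, p=597, q=242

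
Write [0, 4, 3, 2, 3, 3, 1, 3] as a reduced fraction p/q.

388/1665

Fold from the inside: start with 3/1.
  1 + 1/3 = 4/3
  3 + 3/4 = 15/4
  3 + 4/15 = 49/15
  2 + 15/49 = 113/49
  3 + 49/113 = 388/113
  4 + 113/388 = 1665/388
  0 + 388/1665 = 388/1665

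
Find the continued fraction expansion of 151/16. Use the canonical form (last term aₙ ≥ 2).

[9; 2, 3, 2]

151 = 9×16 + 7
16 = 2×7 + 2
7 = 3×2 + 1
2 = 2×1 + 0  (stop)
So 151/16 = [9; 2, 3, 2].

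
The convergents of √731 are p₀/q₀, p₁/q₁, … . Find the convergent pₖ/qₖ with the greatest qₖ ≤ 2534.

√731 = [27; 27, 54, …] (period length 2).
Convergents:
  p_0/q_0 = 27/1
  p_1/q_1 = 730/27
  p_2/q_2 = 39447/1459
  p_3/q_3 = 1065799/39420
q_2 = 1459 ≤ 2534 < 39420 = q_3, so the answer is 39447/1459.

39447/1459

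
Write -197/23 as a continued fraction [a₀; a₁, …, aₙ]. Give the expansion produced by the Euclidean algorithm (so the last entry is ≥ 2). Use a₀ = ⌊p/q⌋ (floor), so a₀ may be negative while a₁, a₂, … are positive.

[-9; 2, 3, 3]

-197 = -9*23 + 10
23 = 2*10 + 3
10 = 3*3 + 1
3 = 3*1 + 0  (stop)
So -197/23 = [-9; 2, 3, 3].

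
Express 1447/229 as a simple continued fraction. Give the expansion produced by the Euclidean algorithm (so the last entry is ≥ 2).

1447 = 6*229 + 73
229 = 3*73 + 10
73 = 7*10 + 3
10 = 3*3 + 1
3 = 3*1 + 0  (stop)
So 1447/229 = [6; 3, 7, 3, 3].

[6; 3, 7, 3, 3]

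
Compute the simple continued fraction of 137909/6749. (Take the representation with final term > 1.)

[20; 2, 3, 3, 2, 12, 3, 3]

137909 = 20·6749 + 2929
6749 = 2·2929 + 891
2929 = 3·891 + 256
891 = 3·256 + 123
256 = 2·123 + 10
123 = 12·10 + 3
10 = 3·3 + 1
3 = 3·1 + 0  (stop)
So 137909/6749 = [20; 2, 3, 3, 2, 12, 3, 3].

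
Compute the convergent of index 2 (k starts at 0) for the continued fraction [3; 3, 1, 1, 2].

Using pₖ = aₖpₖ₋₁ + pₖ₋₂, qₖ = aₖqₖ₋₁ + qₖ₋₂ (with p₋₁=1, p₋₂=0, q₋₁=0, q₋₂=1):
  k=0: a=3, p=3, q=1
  k=1: a=3, p=10, q=3
  k=2: a=1, p=13, q=4

13/4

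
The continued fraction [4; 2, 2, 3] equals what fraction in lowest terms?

Using pₖ = aₖpₖ₋₁ + pₖ₋₂ and qₖ = aₖqₖ₋₁ + qₖ₋₂:
  k=0: a=4, p=4, q=1
  k=1: a=2, p=9, q=2
  k=2: a=2, p=22, q=5
  k=3: a=3, p=75, q=17

75/17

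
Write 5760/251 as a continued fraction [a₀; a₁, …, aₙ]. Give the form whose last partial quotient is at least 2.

[22; 1, 18, 3, 4]

5760 = 22·251 + 238
251 = 1·238 + 13
238 = 18·13 + 4
13 = 3·4 + 1
4 = 4·1 + 0  (stop)
So 5760/251 = [22; 1, 18, 3, 4].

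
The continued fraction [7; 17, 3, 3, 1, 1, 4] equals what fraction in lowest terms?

Using pₖ = aₖpₖ₋₁ + pₖ₋₂ and qₖ = aₖqₖ₋₁ + qₖ₋₂:
  k=0: a=7, p=7, q=1
  k=1: a=17, p=120, q=17
  k=2: a=3, p=367, q=52
  k=3: a=3, p=1221, q=173
  k=4: a=1, p=1588, q=225
  k=5: a=1, p=2809, q=398
  k=6: a=4, p=12824, q=1817

12824/1817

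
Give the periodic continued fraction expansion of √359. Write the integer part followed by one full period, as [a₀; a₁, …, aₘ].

a₀ = ⌊√359⌋ = 18.

[18; 1, 17, 1, 36]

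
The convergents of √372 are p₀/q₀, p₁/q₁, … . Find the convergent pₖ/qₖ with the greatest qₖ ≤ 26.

135/7

√372 = [19; 3, 2, 12, 2, 3, 38, …] (period length 6).
Convergents:
  p_0/q_0 = 19/1
  p_1/q_1 = 58/3
  p_2/q_2 = 135/7
  p_3/q_3 = 1678/87
q_2 = 7 ≤ 26 < 87 = q_3, so the answer is 135/7.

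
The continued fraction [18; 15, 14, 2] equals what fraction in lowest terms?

Using pₖ = aₖpₖ₋₁ + pₖ₋₂ and qₖ = aₖqₖ₋₁ + qₖ₋₂:
  k=0: a=18, p=18, q=1
  k=1: a=15, p=271, q=15
  k=2: a=14, p=3812, q=211
  k=3: a=2, p=7895, q=437

7895/437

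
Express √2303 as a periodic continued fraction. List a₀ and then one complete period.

a₀ = ⌊√2303⌋ = 47.
With m₀=0, d₀=1 and mₖ₊₁ = dₖaₖ − mₖ, dₖ₊₁ = (n − mₖ₊₁²)/dₖ, aₖ₊₁ = ⌊(a₀+mₖ₊₁)/dₖ₊₁⌋:
  k=1: m=47, d=94, a=1
  k=2: m=47, d=1, a=94
d=1 and a=2a₀=94 at k=2, so the next step gives (m, d) = (47, 94) again — its k=1 value — and the period has length 2.

[47; 1, 94]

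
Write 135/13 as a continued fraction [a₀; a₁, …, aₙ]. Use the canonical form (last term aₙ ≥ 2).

[10; 2, 1, 1, 2]

135 = 10·13 + 5
13 = 2·5 + 3
5 = 1·3 + 2
3 = 1·2 + 1
2 = 2·1 + 0  (stop)
So 135/13 = [10; 2, 1, 1, 2].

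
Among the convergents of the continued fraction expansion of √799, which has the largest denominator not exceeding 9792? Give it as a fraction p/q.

√799 = [28; 3, 1, 3, 56, …] (period length 4).
Convergents:
  p_0/q_0 = 28/1
  p_1/q_1 = 85/3
  p_2/q_2 = 113/4
  p_3/q_3 = 424/15
  p_4/q_4 = 23857/844
  p_5/q_5 = 71995/2547
  p_6/q_6 = 95852/3391
  p_7/q_7 = 359551/12720
q_6 = 3391 ≤ 9792 < 12720 = q_7, so the answer is 95852/3391.

95852/3391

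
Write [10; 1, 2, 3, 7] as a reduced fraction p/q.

Fold from the inside: start with 7/1.
  3 + 1/7 = 22/7
  2 + 7/22 = 51/22
  1 + 22/51 = 73/51
  10 + 51/73 = 781/73

781/73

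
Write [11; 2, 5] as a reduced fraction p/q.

126/11

Fold from the inside: start with 5/1.
  2 + 1/5 = 11/5
  11 + 5/11 = 126/11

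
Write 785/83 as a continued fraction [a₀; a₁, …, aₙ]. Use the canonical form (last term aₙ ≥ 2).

785 = 9*83 + 38
83 = 2*38 + 7
38 = 5*7 + 3
7 = 2*3 + 1
3 = 3*1 + 0  (stop)
So 785/83 = [9; 2, 5, 2, 3].

[9; 2, 5, 2, 3]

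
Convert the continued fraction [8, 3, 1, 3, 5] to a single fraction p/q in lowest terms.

653/79

Fold from the inside: start with 5/1.
  3 + 1/5 = 16/5
  1 + 5/16 = 21/16
  3 + 16/21 = 79/21
  8 + 21/79 = 653/79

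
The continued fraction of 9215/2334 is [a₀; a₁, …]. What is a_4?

9215 = 3·2334 + 2213   →  a_0 = 3
2334 = 1·2213 + 121   →  a_1 = 1
2213 = 18·121 + 35   →  a_2 = 18
121 = 3·35 + 16   →  a_3 = 3
35 = 2·16 + 3   →  a_4 = 2

2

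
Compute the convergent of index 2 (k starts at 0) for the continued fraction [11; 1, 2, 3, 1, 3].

Using pₖ = aₖpₖ₋₁ + pₖ₋₂, qₖ = aₖqₖ₋₁ + qₖ₋₂ (with p₋₁=1, p₋₂=0, q₋₁=0, q₋₂=1):
  k=0: a=11, p=11, q=1
  k=1: a=1, p=12, q=1
  k=2: a=2, p=35, q=3

35/3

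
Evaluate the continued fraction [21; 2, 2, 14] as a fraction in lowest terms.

1541/72

Using pₖ = aₖpₖ₋₁ + pₖ₋₂ and qₖ = aₖqₖ₋₁ + qₖ₋₂:
  k=0: a=21, p=21, q=1
  k=1: a=2, p=43, q=2
  k=2: a=2, p=107, q=5
  k=3: a=14, p=1541, q=72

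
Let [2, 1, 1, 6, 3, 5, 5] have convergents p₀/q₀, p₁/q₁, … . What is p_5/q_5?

Using pₖ = aₖpₖ₋₁ + pₖ₋₂, qₖ = aₖqₖ₋₁ + qₖ₋₂ (with p₋₁=1, p₋₂=0, q₋₁=0, q₋₂=1):
  k=0: a=2, p=2, q=1
  k=1: a=1, p=3, q=1
  k=2: a=1, p=5, q=2
  k=3: a=6, p=33, q=13
  k=4: a=3, p=104, q=41
  k=5: a=5, p=553, q=218

553/218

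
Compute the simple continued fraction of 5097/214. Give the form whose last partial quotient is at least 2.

5097 = 23*214 + 175
214 = 1*175 + 39
175 = 4*39 + 19
39 = 2*19 + 1
19 = 19*1 + 0  (stop)
So 5097/214 = [23; 1, 4, 2, 19].

[23; 1, 4, 2, 19]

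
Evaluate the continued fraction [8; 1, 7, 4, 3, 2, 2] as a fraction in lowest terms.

Fold from the inside: start with 2/1.
  2 + 1/2 = 5/2
  3 + 2/5 = 17/5
  4 + 5/17 = 73/17
  7 + 17/73 = 528/73
  1 + 73/528 = 601/528
  8 + 528/601 = 5336/601

5336/601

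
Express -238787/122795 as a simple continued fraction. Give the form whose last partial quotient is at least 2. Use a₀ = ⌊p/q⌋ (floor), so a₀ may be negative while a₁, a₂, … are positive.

[-2; 18, 19, 1, 19, 17]

-238787 = -2×122795 + 6803
122795 = 18×6803 + 341
6803 = 19×341 + 324
341 = 1×324 + 17
324 = 19×17 + 1
17 = 17×1 + 0  (stop)
So -238787/122795 = [-2; 18, 19, 1, 19, 17].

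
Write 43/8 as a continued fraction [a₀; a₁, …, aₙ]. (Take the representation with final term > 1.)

43 = 5·8 + 3
8 = 2·3 + 2
3 = 1·2 + 1
2 = 2·1 + 0  (stop)
So 43/8 = [5; 2, 1, 2].

[5; 2, 1, 2]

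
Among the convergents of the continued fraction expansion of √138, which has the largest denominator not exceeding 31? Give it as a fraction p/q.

47/4

√138 = [11; 1, 2, 1, 22, …] (period length 4).
Convergents:
  p_0/q_0 = 11/1
  p_1/q_1 = 12/1
  p_2/q_2 = 35/3
  p_3/q_3 = 47/4
  p_4/q_4 = 1069/91
q_3 = 4 ≤ 31 < 91 = q_4, so the answer is 47/4.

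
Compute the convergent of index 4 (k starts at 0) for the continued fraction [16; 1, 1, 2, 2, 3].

Using pₖ = aₖpₖ₋₁ + pₖ₋₂, qₖ = aₖqₖ₋₁ + qₖ₋₂ (with p₋₁=1, p₋₂=0, q₋₁=0, q₋₂=1):
  k=0: a=16, p=16, q=1
  k=1: a=1, p=17, q=1
  k=2: a=1, p=33, q=2
  k=3: a=2, p=83, q=5
  k=4: a=2, p=199, q=12

199/12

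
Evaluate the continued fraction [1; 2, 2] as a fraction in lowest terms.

7/5

Using pₖ = aₖpₖ₋₁ + pₖ₋₂ and qₖ = aₖqₖ₋₁ + qₖ₋₂:
  k=0: a=1, p=1, q=1
  k=1: a=2, p=3, q=2
  k=2: a=2, p=7, q=5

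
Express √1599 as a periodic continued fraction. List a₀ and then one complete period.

[39; 1, 78]

a₀ = ⌊√1599⌋ = 39.
With m₀=0, d₀=1 and mₖ₊₁ = dₖaₖ − mₖ, dₖ₊₁ = (n − mₖ₊₁²)/dₖ, aₖ₊₁ = ⌊(a₀+mₖ₊₁)/dₖ₊₁⌋:
  k=1: m=39, d=78, a=1
  k=2: m=39, d=1, a=78
d=1 and a=2a₀=78 at k=2, so the next step gives (m, d) = (39, 78) again — its k=1 value — and the period has length 2.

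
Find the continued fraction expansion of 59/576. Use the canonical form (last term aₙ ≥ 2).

59 = 0·576 + 59
576 = 9·59 + 45
59 = 1·45 + 14
45 = 3·14 + 3
14 = 4·3 + 2
3 = 1·2 + 1
2 = 2·1 + 0  (stop)
So 59/576 = [0; 9, 1, 3, 4, 1, 2].

[0; 9, 1, 3, 4, 1, 2]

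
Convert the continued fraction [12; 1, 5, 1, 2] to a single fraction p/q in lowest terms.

Using pₖ = aₖpₖ₋₁ + pₖ₋₂ and qₖ = aₖqₖ₋₁ + qₖ₋₂:
  k=0: a=12, p=12, q=1
  k=1: a=1, p=13, q=1
  k=2: a=5, p=77, q=6
  k=3: a=1, p=90, q=7
  k=4: a=2, p=257, q=20

257/20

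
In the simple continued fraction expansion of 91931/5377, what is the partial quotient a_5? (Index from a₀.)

91931 = 17·5377 + 522   →  a_0 = 17
5377 = 10·522 + 157   →  a_1 = 10
522 = 3·157 + 51   →  a_2 = 3
157 = 3·51 + 4   →  a_3 = 3
51 = 12·4 + 3   →  a_4 = 12
4 = 1·3 + 1   →  a_5 = 1

1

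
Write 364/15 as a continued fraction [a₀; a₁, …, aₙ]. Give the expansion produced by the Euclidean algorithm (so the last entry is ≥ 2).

[24; 3, 1, 3]

364 = 24×15 + 4
15 = 3×4 + 3
4 = 1×3 + 1
3 = 3×1 + 0  (stop)
So 364/15 = [24; 3, 1, 3].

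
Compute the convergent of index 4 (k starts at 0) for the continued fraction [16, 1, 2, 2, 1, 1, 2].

Using pₖ = aₖpₖ₋₁ + pₖ₋₂, qₖ = aₖqₖ₋₁ + qₖ₋₂ (with p₋₁=1, p₋₂=0, q₋₁=0, q₋₂=1):
  k=0: a=16, p=16, q=1
  k=1: a=1, p=17, q=1
  k=2: a=2, p=50, q=3
  k=3: a=2, p=117, q=7
  k=4: a=1, p=167, q=10

167/10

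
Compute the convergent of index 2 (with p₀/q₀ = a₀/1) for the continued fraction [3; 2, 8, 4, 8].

Using pₖ = aₖpₖ₋₁ + pₖ₋₂, qₖ = aₖqₖ₋₁ + qₖ₋₂ (with p₋₁=1, p₋₂=0, q₋₁=0, q₋₂=1):
  k=0: a=3, p=3, q=1
  k=1: a=2, p=7, q=2
  k=2: a=8, p=59, q=17

59/17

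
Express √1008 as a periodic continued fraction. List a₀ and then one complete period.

a₀ = ⌊√1008⌋ = 31.
With m₀=0, d₀=1 and mₖ₊₁ = dₖaₖ − mₖ, dₖ₊₁ = (n − mₖ₊₁²)/dₖ, aₖ₊₁ = ⌊(a₀+mₖ₊₁)/dₖ₊₁⌋:
  k=1: m=31, d=47, a=1
  k=2: m=16, d=16, a=2
  k=3: m=16, d=47, a=1
  k=4: m=31, d=1, a=62
d=1 and a=2a₀=62 at k=4, so the next step gives (m, d) = (31, 47) again — its k=1 value — and the period has length 4.

[31; 1, 2, 1, 62]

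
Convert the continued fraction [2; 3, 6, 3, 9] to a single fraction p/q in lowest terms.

Using pₖ = aₖpₖ₋₁ + pₖ₋₂ and qₖ = aₖqₖ₋₁ + qₖ₋₂:
  k=0: a=2, p=2, q=1
  k=1: a=3, p=7, q=3
  k=2: a=6, p=44, q=19
  k=3: a=3, p=139, q=60
  k=4: a=9, p=1295, q=559

1295/559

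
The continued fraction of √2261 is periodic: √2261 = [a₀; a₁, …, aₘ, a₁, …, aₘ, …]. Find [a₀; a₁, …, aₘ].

a₀ = ⌊√2261⌋ = 47.
With m₀=0, d₀=1 and mₖ₊₁ = dₖaₖ − mₖ, dₖ₊₁ = (n − mₖ₊₁²)/dₖ, aₖ₊₁ = ⌊(a₀+mₖ₊₁)/dₖ₊₁⌋:
  k=1: m=47, d=52, a=1
  k=2: m=5, d=43, a=1
  k=3: m=38, d=19, a=4
  k=4: m=38, d=43, a=1
  k=5: m=5, d=52, a=1
  k=6: m=47, d=1, a=94
d=1 and a=2a₀=94 at k=6, so the next step gives (m, d) = (47, 52) again — its k=1 value — and the period has length 6.

[47; 1, 1, 4, 1, 1, 94]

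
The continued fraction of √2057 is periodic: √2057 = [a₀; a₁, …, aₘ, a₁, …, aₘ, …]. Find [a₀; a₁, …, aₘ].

a₀ = ⌊√2057⌋ = 45.
With m₀=0, d₀=1 and mₖ₊₁ = dₖaₖ − mₖ, dₖ₊₁ = (n − mₖ₊₁²)/dₖ, aₖ₊₁ = ⌊(a₀+mₖ₊₁)/dₖ₊₁⌋:
  k=1: m=45, d=32, a=2
  k=2: m=19, d=53, a=1
  k=3: m=34, d=17, a=4
  k=4: m=34, d=53, a=1
  k=5: m=19, d=32, a=2
  k=6: m=45, d=1, a=90
d=1 and a=2a₀=90 at k=6, so the next step gives (m, d) = (45, 32) again — its k=1 value — and the period has length 6.

[45; 2, 1, 4, 1, 2, 90]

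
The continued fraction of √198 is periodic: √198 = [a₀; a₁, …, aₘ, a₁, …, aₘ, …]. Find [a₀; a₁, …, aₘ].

a₀ = ⌊√198⌋ = 14.
With m₀=0, d₀=1 and mₖ₊₁ = dₖaₖ − mₖ, dₖ₊₁ = (n − mₖ₊₁²)/dₖ, aₖ₊₁ = ⌊(a₀+mₖ₊₁)/dₖ₊₁⌋:
  k=1: m=14, d=2, a=14
  k=2: m=14, d=1, a=28
d=1 and a=2a₀=28 at k=2, so the next step gives (m, d) = (14, 2) again — its k=1 value — and the period has length 2.

[14; 14, 28]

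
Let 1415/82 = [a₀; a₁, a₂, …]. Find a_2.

1415 = 17·82 + 21   →  a_0 = 17
82 = 3·21 + 19   →  a_1 = 3
21 = 1·19 + 2   →  a_2 = 1

1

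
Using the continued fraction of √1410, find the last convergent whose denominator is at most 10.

√1410 = [37; 1, 1, 4, 1, 1, 74, …] (period length 6).
Convergents:
  p_0/q_0 = 37/1
  p_1/q_1 = 38/1
  p_2/q_2 = 75/2
  p_3/q_3 = 338/9
  p_4/q_4 = 413/11
q_3 = 9 ≤ 10 < 11 = q_4, so the answer is 338/9.

338/9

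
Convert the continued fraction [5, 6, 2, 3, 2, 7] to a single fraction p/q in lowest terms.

3949/766

Using pₖ = aₖpₖ₋₁ + pₖ₋₂ and qₖ = aₖqₖ₋₁ + qₖ₋₂:
  k=0: a=5, p=5, q=1
  k=1: a=6, p=31, q=6
  k=2: a=2, p=67, q=13
  k=3: a=3, p=232, q=45
  k=4: a=2, p=531, q=103
  k=5: a=7, p=3949, q=766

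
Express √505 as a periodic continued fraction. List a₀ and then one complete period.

a₀ = ⌊√505⌋ = 22.
With m₀=0, d₀=1 and mₖ₊₁ = dₖaₖ − mₖ, dₖ₊₁ = (n − mₖ₊₁²)/dₖ, aₖ₊₁ = ⌊(a₀+mₖ₊₁)/dₖ₊₁⌋:
  k=1: m=22, d=21, a=2
  k=2: m=20, d=5, a=8
  k=3: m=20, d=21, a=2
  k=4: m=22, d=1, a=44
d=1 and a=2a₀=44 at k=4, so the next step gives (m, d) = (22, 21) again — its k=1 value — and the period has length 4.

[22; 2, 8, 2, 44]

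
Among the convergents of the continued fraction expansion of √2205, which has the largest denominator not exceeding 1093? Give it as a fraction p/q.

√2205 = [46; 1, 22, 2, 22, 1, 92, …] (period length 6).
Convergents:
  p_0/q_0 = 46/1
  p_1/q_1 = 47/1
  p_2/q_2 = 1080/23
  p_3/q_3 = 2207/47
  p_4/q_4 = 49634/1057
  p_5/q_5 = 51841/1104
q_4 = 1057 ≤ 1093 < 1104 = q_5, so the answer is 49634/1057.

49634/1057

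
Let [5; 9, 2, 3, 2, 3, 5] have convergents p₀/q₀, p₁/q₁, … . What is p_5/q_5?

Using pₖ = aₖpₖ₋₁ + pₖ₋₂, qₖ = aₖqₖ₋₁ + qₖ₋₂ (with p₋₁=1, p₋₂=0, q₋₁=0, q₋₂=1):
  k=0: a=5, p=5, q=1
  k=1: a=9, p=46, q=9
  k=2: a=2, p=97, q=19
  k=3: a=3, p=337, q=66
  k=4: a=2, p=771, q=151
  k=5: a=3, p=2650, q=519

2650/519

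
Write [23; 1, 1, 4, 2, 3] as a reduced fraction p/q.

Fold from the inside: start with 3/1.
  2 + 1/3 = 7/3
  4 + 3/7 = 31/7
  1 + 7/31 = 38/31
  1 + 31/38 = 69/38
  23 + 38/69 = 1625/69

1625/69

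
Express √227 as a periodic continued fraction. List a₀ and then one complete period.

[15; 15, 30]

a₀ = ⌊√227⌋ = 15.
With m₀=0, d₀=1 and mₖ₊₁ = dₖaₖ − mₖ, dₖ₊₁ = (n − mₖ₊₁²)/dₖ, aₖ₊₁ = ⌊(a₀+mₖ₊₁)/dₖ₊₁⌋:
  k=1: m=15, d=2, a=15
  k=2: m=15, d=1, a=30
d=1 and a=2a₀=30 at k=2, so the next step gives (m, d) = (15, 2) again — its k=1 value — and the period has length 2.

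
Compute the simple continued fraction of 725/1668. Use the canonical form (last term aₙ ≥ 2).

725 = 0×1668 + 725
1668 = 2×725 + 218
725 = 3×218 + 71
218 = 3×71 + 5
71 = 14×5 + 1
5 = 5×1 + 0  (stop)
So 725/1668 = [0; 2, 3, 3, 14, 5].

[0; 2, 3, 3, 14, 5]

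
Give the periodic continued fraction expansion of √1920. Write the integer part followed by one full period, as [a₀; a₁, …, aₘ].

a₀ = ⌊√1920⌋ = 43.
With m₀=0, d₀=1 and mₖ₊₁ = dₖaₖ − mₖ, dₖ₊₁ = (n − mₖ₊₁²)/dₖ, aₖ₊₁ = ⌊(a₀+mₖ₊₁)/dₖ₊₁⌋:
  k=1: m=43, d=71, a=1
  k=2: m=28, d=16, a=4
  k=3: m=36, d=39, a=2
  k=4: m=42, d=4, a=21
  k=5: m=42, d=39, a=2
  k=6: m=36, d=16, a=4
  k=7: m=28, d=71, a=1
  k=8: m=43, d=1, a=86
d=1 and a=2a₀=86 at k=8, so the next step gives (m, d) = (43, 71) again — its k=1 value — and the period has length 8.

[43; 1, 4, 2, 21, 2, 4, 1, 86]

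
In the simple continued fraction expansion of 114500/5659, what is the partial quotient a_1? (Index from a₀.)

114500 = 20·5659 + 1320   →  a_0 = 20
5659 = 4·1320 + 379   →  a_1 = 4

4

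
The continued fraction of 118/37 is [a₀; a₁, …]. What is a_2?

118 = 3·37 + 7   →  a_0 = 3
37 = 5·7 + 2   →  a_1 = 5
7 = 3·2 + 1   →  a_2 = 3

3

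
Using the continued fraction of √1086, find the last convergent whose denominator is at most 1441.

√1086 = [32; 1, 20, 1, 64, …] (period length 4).
Convergents:
  p_0/q_0 = 32/1
  p_1/q_1 = 33/1
  p_2/q_2 = 692/21
  p_3/q_3 = 725/22
  p_4/q_4 = 47092/1429
  p_5/q_5 = 47817/1451
q_4 = 1429 ≤ 1441 < 1451 = q_5, so the answer is 47092/1429.

47092/1429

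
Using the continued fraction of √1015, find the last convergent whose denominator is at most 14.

223/7

√1015 = [31; 1, 6, 10, 2, 10, 6, 1, 62, …] (period length 8).
Convergents:
  p_0/q_0 = 31/1
  p_1/q_1 = 32/1
  p_2/q_2 = 223/7
  p_3/q_3 = 2262/71
q_2 = 7 ≤ 14 < 71 = q_3, so the answer is 223/7.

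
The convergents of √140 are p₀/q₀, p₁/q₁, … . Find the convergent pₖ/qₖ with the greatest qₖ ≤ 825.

√140 = [11; 1, 4, 1, 22, …] (period length 4).
Convergents:
  p_0/q_0 = 11/1
  p_1/q_1 = 12/1
  p_2/q_2 = 59/5
  p_3/q_3 = 71/6
  p_4/q_4 = 1621/137
  p_5/q_5 = 1692/143
  p_6/q_6 = 8389/709
  p_7/q_7 = 10081/852
q_6 = 709 ≤ 825 < 852 = q_7, so the answer is 8389/709.

8389/709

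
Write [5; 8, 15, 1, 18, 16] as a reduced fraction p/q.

200949/39217

Using pₖ = aₖpₖ₋₁ + pₖ₋₂ and qₖ = aₖqₖ₋₁ + qₖ₋₂:
  k=0: a=5, p=5, q=1
  k=1: a=8, p=41, q=8
  k=2: a=15, p=620, q=121
  k=3: a=1, p=661, q=129
  k=4: a=18, p=12518, q=2443
  k=5: a=16, p=200949, q=39217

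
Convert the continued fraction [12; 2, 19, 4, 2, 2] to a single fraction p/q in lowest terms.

10839/868

Using pₖ = aₖpₖ₋₁ + pₖ₋₂ and qₖ = aₖqₖ₋₁ + qₖ₋₂:
  k=0: a=12, p=12, q=1
  k=1: a=2, p=25, q=2
  k=2: a=19, p=487, q=39
  k=3: a=4, p=1973, q=158
  k=4: a=2, p=4433, q=355
  k=5: a=2, p=10839, q=868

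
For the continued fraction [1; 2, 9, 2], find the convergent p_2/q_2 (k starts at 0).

28/19

Using pₖ = aₖpₖ₋₁ + pₖ₋₂, qₖ = aₖqₖ₋₁ + qₖ₋₂ (with p₋₁=1, p₋₂=0, q₋₁=0, q₋₂=1):
  k=0: a=1, p=1, q=1
  k=1: a=2, p=3, q=2
  k=2: a=9, p=28, q=19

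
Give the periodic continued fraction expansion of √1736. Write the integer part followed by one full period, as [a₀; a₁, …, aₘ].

a₀ = ⌊√1736⌋ = 41.
With m₀=0, d₀=1 and mₖ₊₁ = dₖaₖ − mₖ, dₖ₊₁ = (n − mₖ₊₁²)/dₖ, aₖ₊₁ = ⌊(a₀+mₖ₊₁)/dₖ₊₁⌋:
  k=1: m=41, d=55, a=1
  k=2: m=14, d=28, a=1
  k=3: m=14, d=55, a=1
  k=4: m=41, d=1, a=82
d=1 and a=2a₀=82 at k=4, so the next step gives (m, d) = (41, 55) again — its k=1 value — and the period has length 4.

[41; 1, 1, 1, 82]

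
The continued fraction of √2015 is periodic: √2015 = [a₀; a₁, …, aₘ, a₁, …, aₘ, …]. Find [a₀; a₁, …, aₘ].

a₀ = ⌊√2015⌋ = 44.
With m₀=0, d₀=1 and mₖ₊₁ = dₖaₖ − mₖ, dₖ₊₁ = (n − mₖ₊₁²)/dₖ, aₖ₊₁ = ⌊(a₀+mₖ₊₁)/dₖ₊₁⌋:
  k=1: m=44, d=79, a=1
  k=2: m=35, d=10, a=7
  k=3: m=35, d=79, a=1
  k=4: m=44, d=1, a=88
d=1 and a=2a₀=88 at k=4, so the next step gives (m, d) = (44, 79) again — its k=1 value — and the period has length 4.

[44; 1, 7, 1, 88]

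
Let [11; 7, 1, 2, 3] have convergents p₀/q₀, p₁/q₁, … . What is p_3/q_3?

256/23

Using pₖ = aₖpₖ₋₁ + pₖ₋₂, qₖ = aₖqₖ₋₁ + qₖ₋₂ (with p₋₁=1, p₋₂=0, q₋₁=0, q₋₂=1):
  k=0: a=11, p=11, q=1
  k=1: a=7, p=78, q=7
  k=2: a=1, p=89, q=8
  k=3: a=2, p=256, q=23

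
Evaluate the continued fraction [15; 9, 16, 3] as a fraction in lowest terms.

Fold from the inside: start with 3/1.
  16 + 1/3 = 49/3
  9 + 3/49 = 444/49
  15 + 49/444 = 6709/444

6709/444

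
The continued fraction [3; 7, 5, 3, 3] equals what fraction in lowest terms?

Using pₖ = aₖpₖ₋₁ + pₖ₋₂ and qₖ = aₖqₖ₋₁ + qₖ₋₂:
  k=0: a=3, p=3, q=1
  k=1: a=7, p=22, q=7
  k=2: a=5, p=113, q=36
  k=3: a=3, p=361, q=115
  k=4: a=3, p=1196, q=381

1196/381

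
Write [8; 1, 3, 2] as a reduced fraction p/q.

79/9

Fold from the inside: start with 2/1.
  3 + 1/2 = 7/2
  1 + 2/7 = 9/7
  8 + 7/9 = 79/9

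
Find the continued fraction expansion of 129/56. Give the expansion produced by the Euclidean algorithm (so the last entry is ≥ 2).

[2; 3, 3, 2, 2]

129 = 2*56 + 17
56 = 3*17 + 5
17 = 3*5 + 2
5 = 2*2 + 1
2 = 2*1 + 0  (stop)
So 129/56 = [2; 3, 3, 2, 2].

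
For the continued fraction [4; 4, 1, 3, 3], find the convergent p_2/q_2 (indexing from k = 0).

21/5

Using pₖ = aₖpₖ₋₁ + pₖ₋₂, qₖ = aₖqₖ₋₁ + qₖ₋₂ (with p₋₁=1, p₋₂=0, q₋₁=0, q₋₂=1):
  k=0: a=4, p=4, q=1
  k=1: a=4, p=17, q=4
  k=2: a=1, p=21, q=5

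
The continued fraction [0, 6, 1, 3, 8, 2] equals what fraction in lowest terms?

70/473

Using pₖ = aₖpₖ₋₁ + pₖ₋₂ and qₖ = aₖqₖ₋₁ + qₖ₋₂:
  k=0: a=0, p=0, q=1
  k=1: a=6, p=1, q=6
  k=2: a=1, p=1, q=7
  k=3: a=3, p=4, q=27
  k=4: a=8, p=33, q=223
  k=5: a=2, p=70, q=473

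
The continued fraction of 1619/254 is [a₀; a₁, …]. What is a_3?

1619 = 6·254 + 95   →  a_0 = 6
254 = 2·95 + 64   →  a_1 = 2
95 = 1·64 + 31   →  a_2 = 1
64 = 2·31 + 2   →  a_3 = 2

2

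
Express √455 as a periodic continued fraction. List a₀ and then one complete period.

[21; 3, 42]

a₀ = ⌊√455⌋ = 21.
With m₀=0, d₀=1 and mₖ₊₁ = dₖaₖ − mₖ, dₖ₊₁ = (n − mₖ₊₁²)/dₖ, aₖ₊₁ = ⌊(a₀+mₖ₊₁)/dₖ₊₁⌋:
  k=1: m=21, d=14, a=3
  k=2: m=21, d=1, a=42
d=1 and a=2a₀=42 at k=2, so the next step gives (m, d) = (21, 14) again — its k=1 value — and the period has length 2.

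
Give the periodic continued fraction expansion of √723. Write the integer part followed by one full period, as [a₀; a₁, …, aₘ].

a₀ = ⌊√723⌋ = 26.
With m₀=0, d₀=1 and mₖ₊₁ = dₖaₖ − mₖ, dₖ₊₁ = (n − mₖ₊₁²)/dₖ, aₖ₊₁ = ⌊(a₀+mₖ₊₁)/dₖ₊₁⌋:
  k=1: m=26, d=47, a=1
  k=2: m=21, d=6, a=7
  k=3: m=21, d=47, a=1
  k=4: m=26, d=1, a=52
d=1 and a=2a₀=52 at k=4, so the next step gives (m, d) = (26, 47) again — its k=1 value — and the period has length 4.

[26; 1, 7, 1, 52]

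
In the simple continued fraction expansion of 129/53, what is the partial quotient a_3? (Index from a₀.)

3

129 = 2·53 + 23   →  a_0 = 2
53 = 2·23 + 7   →  a_1 = 2
23 = 3·7 + 2   →  a_2 = 3
7 = 3·2 + 1   →  a_3 = 3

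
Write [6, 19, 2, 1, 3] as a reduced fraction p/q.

Fold from the inside: start with 3/1.
  1 + 1/3 = 4/3
  2 + 3/4 = 11/4
  19 + 4/11 = 213/11
  6 + 11/213 = 1289/213

1289/213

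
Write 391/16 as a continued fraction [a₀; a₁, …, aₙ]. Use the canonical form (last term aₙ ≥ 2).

[24; 2, 3, 2]

391 = 24·16 + 7
16 = 2·7 + 2
7 = 3·2 + 1
2 = 2·1 + 0  (stop)
So 391/16 = [24; 2, 3, 2].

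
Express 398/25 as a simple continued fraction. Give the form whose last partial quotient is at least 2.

398 = 15·25 + 23
25 = 1·23 + 2
23 = 11·2 + 1
2 = 2·1 + 0  (stop)
So 398/25 = [15; 1, 11, 2].

[15; 1, 11, 2]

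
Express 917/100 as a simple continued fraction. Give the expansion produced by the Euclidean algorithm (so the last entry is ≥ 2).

917 = 9*100 + 17
100 = 5*17 + 15
17 = 1*15 + 2
15 = 7*2 + 1
2 = 2*1 + 0  (stop)
So 917/100 = [9; 5, 1, 7, 2].

[9; 5, 1, 7, 2]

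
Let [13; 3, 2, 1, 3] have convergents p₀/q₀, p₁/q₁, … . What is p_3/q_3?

Using pₖ = aₖpₖ₋₁ + pₖ₋₂, qₖ = aₖqₖ₋₁ + qₖ₋₂ (with p₋₁=1, p₋₂=0, q₋₁=0, q₋₂=1):
  k=0: a=13, p=13, q=1
  k=1: a=3, p=40, q=3
  k=2: a=2, p=93, q=7
  k=3: a=1, p=133, q=10

133/10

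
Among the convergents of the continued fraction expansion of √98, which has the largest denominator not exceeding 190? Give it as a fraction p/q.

√98 = [9; 1, 8, 1, 18, …] (period length 4).
Convergents:
  p_0/q_0 = 9/1
  p_1/q_1 = 10/1
  p_2/q_2 = 89/9
  p_3/q_3 = 99/10
  p_4/q_4 = 1871/189
  p_5/q_5 = 1970/199
q_4 = 189 ≤ 190 < 199 = q_5, so the answer is 1871/189.

1871/189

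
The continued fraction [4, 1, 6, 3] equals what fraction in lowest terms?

Using pₖ = aₖpₖ₋₁ + pₖ₋₂ and qₖ = aₖqₖ₋₁ + qₖ₋₂:
  k=0: a=4, p=4, q=1
  k=1: a=1, p=5, q=1
  k=2: a=6, p=34, q=7
  k=3: a=3, p=107, q=22

107/22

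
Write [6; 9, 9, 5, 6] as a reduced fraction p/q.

15861/2596

Fold from the inside: start with 6/1.
  5 + 1/6 = 31/6
  9 + 6/31 = 285/31
  9 + 31/285 = 2596/285
  6 + 285/2596 = 15861/2596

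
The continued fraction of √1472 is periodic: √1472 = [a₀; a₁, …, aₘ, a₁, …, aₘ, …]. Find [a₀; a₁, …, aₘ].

a₀ = ⌊√1472⌋ = 38.
With m₀=0, d₀=1 and mₖ₊₁ = dₖaₖ − mₖ, dₖ₊₁ = (n − mₖ₊₁²)/dₖ, aₖ₊₁ = ⌊(a₀+mₖ₊₁)/dₖ₊₁⌋:
  k=1: m=38, d=28, a=2
  k=2: m=18, d=41, a=1
  k=3: m=23, d=23, a=2
  k=4: m=23, d=41, a=1
  k=5: m=18, d=28, a=2
  k=6: m=38, d=1, a=76
d=1 and a=2a₀=76 at k=6, so the next step gives (m, d) = (38, 28) again — its k=1 value — and the period has length 6.

[38; 2, 1, 2, 1, 2, 76]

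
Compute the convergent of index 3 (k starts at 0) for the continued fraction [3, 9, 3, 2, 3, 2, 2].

Using pₖ = aₖpₖ₋₁ + pₖ₋₂, qₖ = aₖqₖ₋₁ + qₖ₋₂ (with p₋₁=1, p₋₂=0, q₋₁=0, q₋₂=1):
  k=0: a=3, p=3, q=1
  k=1: a=9, p=28, q=9
  k=2: a=3, p=87, q=28
  k=3: a=2, p=202, q=65

202/65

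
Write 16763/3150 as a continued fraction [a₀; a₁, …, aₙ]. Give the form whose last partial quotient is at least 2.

16763 = 5×3150 + 1013
3150 = 3×1013 + 111
1013 = 9×111 + 14
111 = 7×14 + 13
14 = 1×13 + 1
13 = 13×1 + 0  (stop)
So 16763/3150 = [5; 3, 9, 7, 1, 13].

[5; 3, 9, 7, 1, 13]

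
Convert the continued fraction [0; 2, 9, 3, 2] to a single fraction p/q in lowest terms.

65/137

Fold from the inside: start with 2/1.
  3 + 1/2 = 7/2
  9 + 2/7 = 65/7
  2 + 7/65 = 137/65
  0 + 65/137 = 65/137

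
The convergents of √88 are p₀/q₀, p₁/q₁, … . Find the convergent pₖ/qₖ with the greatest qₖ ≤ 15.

75/8

√88 = [9; 2, 1, 1, 1, 2, 18, …] (period length 6).
Convergents:
  p_0/q_0 = 9/1
  p_1/q_1 = 19/2
  p_2/q_2 = 28/3
  p_3/q_3 = 47/5
  p_4/q_4 = 75/8
  p_5/q_5 = 197/21
q_4 = 8 ≤ 15 < 21 = q_5, so the answer is 75/8.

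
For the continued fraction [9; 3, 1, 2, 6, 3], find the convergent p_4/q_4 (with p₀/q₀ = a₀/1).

Using pₖ = aₖpₖ₋₁ + pₖ₋₂, qₖ = aₖqₖ₋₁ + qₖ₋₂ (with p₋₁=1, p₋₂=0, q₋₁=0, q₋₂=1):
  k=0: a=9, p=9, q=1
  k=1: a=3, p=28, q=3
  k=2: a=1, p=37, q=4
  k=3: a=2, p=102, q=11
  k=4: a=6, p=649, q=70

649/70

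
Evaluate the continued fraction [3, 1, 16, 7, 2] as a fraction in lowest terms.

1013/257

Using pₖ = aₖpₖ₋₁ + pₖ₋₂ and qₖ = aₖqₖ₋₁ + qₖ₋₂:
  k=0: a=3, p=3, q=1
  k=1: a=1, p=4, q=1
  k=2: a=16, p=67, q=17
  k=3: a=7, p=473, q=120
  k=4: a=2, p=1013, q=257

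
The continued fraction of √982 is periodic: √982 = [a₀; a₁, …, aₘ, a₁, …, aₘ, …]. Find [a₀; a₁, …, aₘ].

a₀ = ⌊√982⌋ = 31.

[31; 2, 1, 30, 1, 2, 62]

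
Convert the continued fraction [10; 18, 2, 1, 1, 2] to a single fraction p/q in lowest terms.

Fold from the inside: start with 2/1.
  1 + 1/2 = 3/2
  1 + 2/3 = 5/3
  2 + 3/5 = 13/5
  18 + 5/13 = 239/13
  10 + 13/239 = 2403/239

2403/239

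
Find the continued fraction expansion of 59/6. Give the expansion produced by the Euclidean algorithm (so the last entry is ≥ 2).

[9; 1, 5]

59 = 9*6 + 5
6 = 1*5 + 1
5 = 5*1 + 0  (stop)
So 59/6 = [9; 1, 5].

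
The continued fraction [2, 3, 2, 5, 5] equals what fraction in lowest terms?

Using pₖ = aₖpₖ₋₁ + pₖ₋₂ and qₖ = aₖqₖ₋₁ + qₖ₋₂:
  k=0: a=2, p=2, q=1
  k=1: a=3, p=7, q=3
  k=2: a=2, p=16, q=7
  k=3: a=5, p=87, q=38
  k=4: a=5, p=451, q=197

451/197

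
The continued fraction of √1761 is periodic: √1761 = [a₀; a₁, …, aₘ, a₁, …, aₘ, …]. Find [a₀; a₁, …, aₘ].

[41; 1, 26, 1, 82]

a₀ = ⌊√1761⌋ = 41.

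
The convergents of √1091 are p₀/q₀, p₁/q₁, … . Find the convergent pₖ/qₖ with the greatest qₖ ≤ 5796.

√1091 = [33; 33, 66, …] (period length 2).
Convergents:
  p_0/q_0 = 33/1
  p_1/q_1 = 1090/33
  p_2/q_2 = 71973/2179
  p_3/q_3 = 2376199/71940
q_2 = 2179 ≤ 5796 < 71940 = q_3, so the answer is 71973/2179.

71973/2179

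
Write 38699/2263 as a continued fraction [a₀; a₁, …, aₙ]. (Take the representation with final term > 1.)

[17; 9, 1, 12, 2, 2, 3]

38699 = 17*2263 + 228
2263 = 9*228 + 211
228 = 1*211 + 17
211 = 12*17 + 7
17 = 2*7 + 3
7 = 2*3 + 1
3 = 3*1 + 0  (stop)
So 38699/2263 = [17; 9, 1, 12, 2, 2, 3].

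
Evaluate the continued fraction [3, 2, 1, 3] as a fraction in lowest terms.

Fold from the inside: start with 3/1.
  1 + 1/3 = 4/3
  2 + 3/4 = 11/4
  3 + 4/11 = 37/11

37/11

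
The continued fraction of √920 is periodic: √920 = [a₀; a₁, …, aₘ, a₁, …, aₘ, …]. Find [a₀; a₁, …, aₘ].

a₀ = ⌊√920⌋ = 30.
With m₀=0, d₀=1 and mₖ₊₁ = dₖaₖ − mₖ, dₖ₊₁ = (n − mₖ₊₁²)/dₖ, aₖ₊₁ = ⌊(a₀+mₖ₊₁)/dₖ₊₁⌋:
  k=1: m=30, d=20, a=3
  k=2: m=30, d=1, a=60
d=1 and a=2a₀=60 at k=2, so the next step gives (m, d) = (30, 20) again — its k=1 value — and the period has length 2.

[30; 3, 60]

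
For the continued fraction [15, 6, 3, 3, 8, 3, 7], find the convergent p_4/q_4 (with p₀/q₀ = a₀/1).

7928/523

Using pₖ = aₖpₖ₋₁ + pₖ₋₂, qₖ = aₖqₖ₋₁ + qₖ₋₂ (with p₋₁=1, p₋₂=0, q₋₁=0, q₋₂=1):
  k=0: a=15, p=15, q=1
  k=1: a=6, p=91, q=6
  k=2: a=3, p=288, q=19
  k=3: a=3, p=955, q=63
  k=4: a=8, p=7928, q=523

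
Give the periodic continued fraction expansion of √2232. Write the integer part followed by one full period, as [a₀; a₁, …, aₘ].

a₀ = ⌊√2232⌋ = 47.

[47; 4, 10, 4, 94]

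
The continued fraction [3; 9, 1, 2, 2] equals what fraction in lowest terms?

Fold from the inside: start with 2/1.
  2 + 1/2 = 5/2
  1 + 2/5 = 7/5
  9 + 5/7 = 68/7
  3 + 7/68 = 211/68

211/68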